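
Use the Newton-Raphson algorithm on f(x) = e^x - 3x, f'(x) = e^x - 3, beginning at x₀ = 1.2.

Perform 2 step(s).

f(x) = e^x - 3x
f'(x) = e^x - 3
x₀ = 1.2

Newton-Raphson formula: x_{n+1} = x_n - f(x_n)/f'(x_n)

Iteration 1:
  f(1.200000) = -0.279883
  f'(1.200000) = 0.320117
  x_1 = 1.200000 - (-0.279883)/0.320117 = 2.074315
Iteration 2:
  f(2.074315) = 1.736148
  f'(2.074315) = 4.959094
  x_2 = 2.074315 - 1.736148/4.959094 = 1.724221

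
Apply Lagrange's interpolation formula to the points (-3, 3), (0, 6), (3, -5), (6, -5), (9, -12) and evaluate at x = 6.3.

Lagrange interpolation formula:
P(x) = Σ yᵢ × Lᵢ(x)
where Lᵢ(x) = Π_{j≠i} (x - xⱼ)/(xᵢ - xⱼ)

L_0(6.3) = (6.3 - 0)/(-3 - 0) × (6.3 - 3)/(-3 - 3) × (6.3 - 6)/(-3 - 6) × (6.3 - 9)/(-3 - 9) = -0.008662
L_1(6.3) = (6.3 - (-3))/(0 - (-3)) × (6.3 - 3)/(0 - 3) × (6.3 - 6)/(0 - 6) × (6.3 - 9)/(0 - 9) = 0.051150
L_2(6.3) = (6.3 - (-3))/(3 - (-3)) × (6.3 - 0)/(3 - 0) × (6.3 - 6)/(3 - 6) × (6.3 - 9)/(3 - 9) = -0.146475
L_3(6.3) = (6.3 - (-3))/(6 - (-3)) × (6.3 - 0)/(6 - 0) × (6.3 - 3)/(6 - 3) × (6.3 - 9)/(6 - 9) = 1.074150
L_4(6.3) = (6.3 - (-3))/(9 - (-3)) × (6.3 - 0)/(9 - 0) × (6.3 - 3)/(9 - 3) × (6.3 - 6)/(9 - 6) = 0.029837

P(6.3) = 3×L_0(6.3) + 6×L_1(6.3) + (-5)×L_2(6.3) + (-5)×L_3(6.3) + (-12)×L_4(6.3)
P(6.3) = -4.715512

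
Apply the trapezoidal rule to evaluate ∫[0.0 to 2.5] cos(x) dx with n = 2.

f(x) = cos(x)
a = 0.0, b = 2.5, n = 2
h = (b - a)/n = 1.250000

Trapezoidal rule: (h/2)[f(x₀) + 2f(x₁) + 2f(x₂) + ... + f(xₙ)]

x_0 = 0.0000, f(x_0) = 1.000000, coefficient = 1
x_1 = 1.2500, f(x_1) = 0.315322, coefficient = 2
x_2 = 2.5000, f(x_2) = -0.801144, coefficient = 1

I ≈ (1.250000/2) × 0.829501 = 0.518438
Exact value: 0.598472
Error: 0.080034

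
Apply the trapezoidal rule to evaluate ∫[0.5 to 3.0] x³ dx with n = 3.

f(x) = x³
a = 0.5, b = 3.0, n = 3
h = (b - a)/n = 0.833333

Trapezoidal rule: (h/2)[f(x₀) + 2f(x₁) + 2f(x₂) + ... + f(xₙ)]

x_0 = 0.5000, f(x_0) = 0.125000, coefficient = 1
x_1 = 1.3333, f(x_1) = 2.370370, coefficient = 2
x_2 = 2.1667, f(x_2) = 10.171296, coefficient = 2
x_3 = 3.0000, f(x_3) = 27.000000, coefficient = 1

I ≈ (0.833333/2) × 52.208333 = 21.753472
Exact value: 20.234375
Error: 1.519097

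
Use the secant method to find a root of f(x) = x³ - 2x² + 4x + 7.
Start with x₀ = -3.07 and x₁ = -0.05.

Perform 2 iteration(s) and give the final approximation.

f(x) = x³ - 2x² + 4x + 7
x₀ = -3.07, x₁ = -0.05

Secant formula: x_{n+1} = x_n - f(x_n)(x_n - x_{n-1})/(f(x_n) - f(x_{n-1}))

Iteration 1:
  f(-3.070000) = -53.064243
  f(-0.050000) = 6.794875
  x_2 = -0.050000 - 6.794875×(-0.050000 - (-3.070000))/(6.794875 - (-53.064243))
       = -0.392814
Iteration 2:
  f(-0.050000) = 6.794875
  f(-0.392814) = 5.059528
  x_3 = -0.392814 - 5.059528×(-0.392814 - (-0.050000))/(5.059528 - 6.794875)
       = -1.392311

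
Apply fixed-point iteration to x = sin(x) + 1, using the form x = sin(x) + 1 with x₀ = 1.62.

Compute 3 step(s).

Equation: x = sin(x) + 1
Fixed-point form: x = sin(x) + 1
x₀ = 1.62

x_1 = g(1.620000) = 1.998790
x_2 = g(1.998790) = 1.909800
x_3 = g(1.909800) = 1.943086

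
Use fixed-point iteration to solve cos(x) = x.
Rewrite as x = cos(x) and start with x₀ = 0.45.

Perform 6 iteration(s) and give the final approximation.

Equation: cos(x) = x
Fixed-point form: x = cos(x)
x₀ = 0.45

x_1 = g(0.450000) = 0.900447
x_2 = g(0.900447) = 0.621260
x_3 = g(0.621260) = 0.813146
x_4 = g(0.813146) = 0.687216
x_5 = g(0.687216) = 0.773015
x_6 = g(0.773015) = 0.715809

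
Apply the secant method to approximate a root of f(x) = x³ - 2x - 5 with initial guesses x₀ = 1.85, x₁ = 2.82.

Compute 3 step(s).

f(x) = x³ - 2x - 5
x₀ = 1.85, x₁ = 2.82

Secant formula: x_{n+1} = x_n - f(x_n)(x_n - x_{n-1})/(f(x_n) - f(x_{n-1}))

Iteration 1:
  f(1.850000) = -2.368375
  f(2.820000) = 11.785768
  x_2 = 2.820000 - 11.785768×(2.820000 - 1.850000)/(11.785768 - (-2.368375))
       = 2.012308
Iteration 2:
  f(2.820000) = 11.785768
  f(2.012308) = -0.876014
  x_3 = 2.012308 - (-0.876014)×(2.012308 - 2.820000)/(-0.876014 - 11.785768)
       = 2.068188
Iteration 3:
  f(2.012308) = -0.876014
  f(2.068188) = -0.289902
  x_4 = 2.068188 - (-0.289902)×(2.068188 - 2.012308)/(-0.289902 - (-0.876014))
       = 2.095828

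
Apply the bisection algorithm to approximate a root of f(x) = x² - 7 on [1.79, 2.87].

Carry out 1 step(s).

f(x) = x² - 7
Initial interval: [1.79, 2.87]

Iteration 1:
  c_1 = (1.790000 + 2.870000)/2 = 2.330000
  f(c_1) = f(2.330000) = -1.571100
  f(a) × f(c) ≥ 0, new interval: [2.330000, 2.870000]

After 1 iteration(s), the approximation is c_1 = 2.330000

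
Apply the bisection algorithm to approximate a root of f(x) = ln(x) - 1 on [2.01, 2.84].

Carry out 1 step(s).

f(x) = ln(x) - 1
Initial interval: [2.01, 2.84]

Iteration 1:
  c_1 = (2.010000 + 2.840000)/2 = 2.425000
  f(c_1) = f(2.425000) = -0.114168
  f(a) × f(c) ≥ 0, new interval: [2.425000, 2.840000]

After 1 iteration(s), the approximation is c_1 = 2.425000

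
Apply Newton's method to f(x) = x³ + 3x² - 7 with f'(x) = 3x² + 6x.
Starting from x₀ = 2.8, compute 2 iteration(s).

f(x) = x³ + 3x² - 7
f'(x) = 3x² + 6x
x₀ = 2.8

Newton-Raphson formula: x_{n+1} = x_n - f(x_n)/f'(x_n)

Iteration 1:
  f(2.800000) = 38.472000
  f'(2.800000) = 40.320000
  x_1 = 2.800000 - 38.472000/40.320000 = 1.845833
Iteration 2:
  f(1.845833) = 9.510242
  f'(1.845833) = 21.296302
  x_2 = 1.845833 - 9.510242/21.296302 = 1.399266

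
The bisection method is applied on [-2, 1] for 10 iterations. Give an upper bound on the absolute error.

Bisection error bound: |error| ≤ (b-a)/2^n
|error| ≤ (1 - (-2))/2^10 = 3/2^10
|error| ≤ 0.0029296875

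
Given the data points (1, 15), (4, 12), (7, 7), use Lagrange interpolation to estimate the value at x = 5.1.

Lagrange interpolation formula:
P(x) = Σ yᵢ × Lᵢ(x)
where Lᵢ(x) = Π_{j≠i} (x - xⱼ)/(xᵢ - xⱼ)

L_0(5.1) = (5.1 - 4)/(1 - 4) × (5.1 - 7)/(1 - 7) = -0.116111
L_1(5.1) = (5.1 - 1)/(4 - 1) × (5.1 - 7)/(4 - 7) = 0.865556
L_2(5.1) = (5.1 - 1)/(7 - 1) × (5.1 - 4)/(7 - 4) = 0.250556

P(5.1) = 15×L_0(5.1) + 12×L_1(5.1) + 7×L_2(5.1)
P(5.1) = 10.398889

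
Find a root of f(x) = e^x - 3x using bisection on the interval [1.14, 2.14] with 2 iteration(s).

f(x) = e^x - 3x
Initial interval: [1.14, 2.14]

Iteration 1:
  c_1 = (1.140000 + 2.140000)/2 = 1.640000
  f(c_1) = f(1.640000) = 0.235170
  f(a) × f(c) < 0, new interval: [1.140000, 1.640000]
Iteration 2:
  c_2 = (1.140000 + 1.640000)/2 = 1.390000
  f(c_2) = f(1.390000) = -0.155150
  f(a) × f(c) ≥ 0, new interval: [1.390000, 1.640000]

After 2 iteration(s), the approximation is c_2 = 1.390000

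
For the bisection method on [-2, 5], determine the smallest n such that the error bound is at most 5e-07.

We need (b-a)/2^n ≤ 5e-07
(5 - (-2))/2^n ≤ 5e-07
7/2^n ≤ 5e-07
2^n ≥ 14000000
n ≥ log₂(14000000) = 23.74
n ≥ 24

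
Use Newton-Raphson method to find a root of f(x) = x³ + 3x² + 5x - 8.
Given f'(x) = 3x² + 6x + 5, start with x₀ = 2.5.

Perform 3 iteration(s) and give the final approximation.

f(x) = x³ + 3x² + 5x - 8
f'(x) = 3x² + 6x + 5
x₀ = 2.5

Newton-Raphson formula: x_{n+1} = x_n - f(x_n)/f'(x_n)

Iteration 1:
  f(2.500000) = 38.875000
  f'(2.500000) = 38.750000
  x_1 = 2.500000 - 38.875000/38.750000 = 1.496774
Iteration 2:
  f(1.496774) = 9.558143
  f'(1.496774) = 20.701644
  x_2 = 1.496774 - 9.558143/20.701644 = 1.035065
Iteration 3:
  f(1.035065) = 1.498328
  f'(1.035065) = 14.424467
  x_3 = 1.035065 - 1.498328/14.424467 = 0.931191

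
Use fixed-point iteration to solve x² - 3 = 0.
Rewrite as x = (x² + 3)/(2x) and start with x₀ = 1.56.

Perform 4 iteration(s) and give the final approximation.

Equation: x² - 3 = 0
Fixed-point form: x = (x² + 3)/(2x)
x₀ = 1.56

x_1 = g(1.560000) = 1.741538
x_2 = g(1.741538) = 1.732077
x_3 = g(1.732077) = 1.732051
x_4 = g(1.732051) = 1.732051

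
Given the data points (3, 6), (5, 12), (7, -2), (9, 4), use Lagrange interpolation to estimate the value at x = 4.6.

Lagrange interpolation formula:
P(x) = Σ yᵢ × Lᵢ(x)
where Lᵢ(x) = Π_{j≠i} (x - xⱼ)/(xᵢ - xⱼ)

L_0(4.6) = (4.6 - 5)/(3 - 5) × (4.6 - 7)/(3 - 7) × (4.6 - 9)/(3 - 9) = 0.088000
L_1(4.6) = (4.6 - 3)/(5 - 3) × (4.6 - 7)/(5 - 7) × (4.6 - 9)/(5 - 9) = 1.056000
L_2(4.6) = (4.6 - 3)/(7 - 3) × (4.6 - 5)/(7 - 5) × (4.6 - 9)/(7 - 9) = -0.176000
L_3(4.6) = (4.6 - 3)/(9 - 3) × (4.6 - 5)/(9 - 5) × (4.6 - 7)/(9 - 7) = 0.032000

P(4.6) = 6×L_0(4.6) + 12×L_1(4.6) + (-2)×L_2(4.6) + 4×L_3(4.6)
P(4.6) = 13.680000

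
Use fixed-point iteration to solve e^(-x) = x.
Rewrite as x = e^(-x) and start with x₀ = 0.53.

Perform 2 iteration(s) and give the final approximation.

Equation: e^(-x) = x
Fixed-point form: x = e^(-x)
x₀ = 0.53

x_1 = g(0.530000) = 0.588605
x_2 = g(0.588605) = 0.555101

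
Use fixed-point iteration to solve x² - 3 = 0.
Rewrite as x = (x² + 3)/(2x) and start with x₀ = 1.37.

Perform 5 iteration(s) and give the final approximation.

Equation: x² - 3 = 0
Fixed-point form: x = (x² + 3)/(2x)
x₀ = 1.37

x_1 = g(1.370000) = 1.779891
x_2 = g(1.779891) = 1.732694
x_3 = g(1.732694) = 1.732051
x_4 = g(1.732051) = 1.732051
x_5 = g(1.732051) = 1.732051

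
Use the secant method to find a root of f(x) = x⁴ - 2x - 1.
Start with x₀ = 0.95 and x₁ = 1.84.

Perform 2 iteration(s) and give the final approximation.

f(x) = x⁴ - 2x - 1
x₀ = 0.95, x₁ = 1.84

Secant formula: x_{n+1} = x_n - f(x_n)(x_n - x_{n-1})/(f(x_n) - f(x_{n-1}))

Iteration 1:
  f(0.950000) = -2.085494
  f(1.840000) = 6.782287
  x_2 = 1.840000 - 6.782287×(1.840000 - 0.950000)/(6.782287 - (-2.085494))
       = 1.159307
Iteration 2:
  f(1.840000) = 6.782287
  f(1.159307) = -1.512297
  x_3 = 1.159307 - (-1.512297)×(1.159307 - 1.840000)/(-1.512297 - 6.782287)
       = 1.283413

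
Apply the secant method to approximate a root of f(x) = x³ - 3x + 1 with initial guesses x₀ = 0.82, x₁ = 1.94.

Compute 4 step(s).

f(x) = x³ - 3x + 1
x₀ = 0.82, x₁ = 1.94

Secant formula: x_{n+1} = x_n - f(x_n)(x_n - x_{n-1})/(f(x_n) - f(x_{n-1}))

Iteration 1:
  f(0.820000) = -0.908632
  f(1.940000) = 2.481384
  x_2 = 1.940000 - 2.481384×(1.940000 - 0.820000)/(2.481384 - (-0.908632))
       = 1.120196
Iteration 2:
  f(1.940000) = 2.481384
  f(1.120196) = -0.954923
  x_3 = 1.120196 - (-0.954923)×(1.120196 - 1.940000)/(-0.954923 - 2.481384)
       = 1.348013
Iteration 3:
  f(1.120196) = -0.954923
  f(1.348013) = -0.594512
  x_4 = 1.348013 - (-0.594512)×(1.348013 - 1.120196)/(-0.594512 - (-0.954923))
       = 1.723807
Iteration 4:
  f(1.348013) = -0.594512
  f(1.723807) = 0.950892
  x_5 = 1.723807 - 0.950892×(1.723807 - 1.348013)/(0.950892 - (-0.594512))
       = 1.492580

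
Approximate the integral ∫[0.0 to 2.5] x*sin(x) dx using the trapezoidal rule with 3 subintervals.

f(x) = x*sin(x)
a = 0.0, b = 2.5, n = 3
h = (b - a)/n = 0.833333

Trapezoidal rule: (h/2)[f(x₀) + 2f(x₁) + 2f(x₂) + ... + f(xₙ)]

x_0 = 0.0000, f(x_0) = 0.000000, coefficient = 1
x_1 = 0.8333, f(x_1) = 0.616814, coefficient = 2
x_2 = 1.6667, f(x_2) = 1.659013, coefficient = 2
x_3 = 2.5000, f(x_3) = 1.496180, coefficient = 1

I ≈ (0.833333/2) × 6.047835 = 2.519931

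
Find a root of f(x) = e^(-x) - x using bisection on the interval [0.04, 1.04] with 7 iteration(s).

f(x) = e^(-x) - x
Initial interval: [0.04, 1.04]

Iteration 1:
  c_1 = (0.040000 + 1.040000)/2 = 0.540000
  f(c_1) = f(0.540000) = 0.042748
  f(a) × f(c) ≥ 0, new interval: [0.540000, 1.040000]
Iteration 2:
  c_2 = (0.540000 + 1.040000)/2 = 0.790000
  f(c_2) = f(0.790000) = -0.336155
  f(a) × f(c) < 0, new interval: [0.540000, 0.790000]
Iteration 3:
  c_3 = (0.540000 + 0.790000)/2 = 0.665000
  f(c_3) = f(0.665000) = -0.150726
  f(a) × f(c) < 0, new interval: [0.540000, 0.665000]
Iteration 4:
  c_4 = (0.540000 + 0.665000)/2 = 0.602500
  f(c_4) = f(0.602500) = -0.055059
  f(a) × f(c) < 0, new interval: [0.540000, 0.602500]
Iteration 5:
  c_5 = (0.540000 + 0.602500)/2 = 0.571250
  f(c_5) = f(0.571250) = -0.006431
  f(a) × f(c) < 0, new interval: [0.540000, 0.571250]
Iteration 6:
  c_6 = (0.540000 + 0.571250)/2 = 0.555625
  f(c_6) = f(0.555625) = 0.018089
  f(a) × f(c) ≥ 0, new interval: [0.555625, 0.571250]
Iteration 7:
  c_7 = (0.555625 + 0.571250)/2 = 0.563438
  f(c_7) = f(0.563438) = 0.005811
  f(a) × f(c) ≥ 0, new interval: [0.563438, 0.571250]

After 7 iteration(s), the approximation is c_7 = 0.563438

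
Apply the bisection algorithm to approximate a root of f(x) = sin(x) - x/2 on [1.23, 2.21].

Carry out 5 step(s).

f(x) = sin(x) - x/2
Initial interval: [1.23, 2.21]

Iteration 1:
  c_1 = (1.230000 + 2.210000)/2 = 1.720000
  f(c_1) = f(1.720000) = 0.128890
  f(a) × f(c) ≥ 0, new interval: [1.720000, 2.210000]
Iteration 2:
  c_2 = (1.720000 + 2.210000)/2 = 1.965000
  f(c_2) = f(1.965000) = -0.059197
  f(a) × f(c) < 0, new interval: [1.720000, 1.965000]
Iteration 3:
  c_3 = (1.720000 + 1.965000)/2 = 1.842500
  f(c_3) = f(1.842500) = 0.042065
  f(a) × f(c) ≥ 0, new interval: [1.842500, 1.965000]
Iteration 4:
  c_4 = (1.842500 + 1.965000)/2 = 1.903750
  f(c_4) = f(1.903750) = -0.006794
  f(a) × f(c) < 0, new interval: [1.842500, 1.903750]
Iteration 5:
  c_5 = (1.842500 + 1.903750)/2 = 1.873125
  f(c_5) = f(1.873125) = 0.018083
  f(a) × f(c) ≥ 0, new interval: [1.873125, 1.903750]

After 5 iteration(s), the approximation is c_5 = 1.873125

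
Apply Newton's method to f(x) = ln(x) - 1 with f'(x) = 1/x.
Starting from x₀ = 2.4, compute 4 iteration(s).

f(x) = ln(x) - 1
f'(x) = 1/x
x₀ = 2.4

Newton-Raphson formula: x_{n+1} = x_n - f(x_n)/f'(x_n)

Iteration 1:
  f(2.400000) = -0.124531
  f'(2.400000) = 0.416667
  x_1 = 2.400000 - (-0.124531)/0.416667 = 2.698875
Iteration 2:
  f(2.698875) = -0.007165
  f'(2.698875) = 0.370525
  x_2 = 2.698875 - (-0.007165)/0.370525 = 2.718212
Iteration 3:
  f(2.718212) = -0.000026
  f'(2.718212) = 0.367889
  x_3 = 2.718212 - (-0.000026)/0.367889 = 2.718282
Iteration 4:
  f(2.718282) = 0.000000
  f'(2.718282) = 0.367879
  x_4 = 2.718282 - 0.000000/0.367879 = 2.718282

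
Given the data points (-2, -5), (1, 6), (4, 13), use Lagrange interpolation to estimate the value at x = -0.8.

Lagrange interpolation formula:
P(x) = Σ yᵢ × Lᵢ(x)
where Lᵢ(x) = Π_{j≠i} (x - xⱼ)/(xᵢ - xⱼ)

L_0(-0.8) = (-0.8 - 1)/(-2 - 1) × (-0.8 - 4)/(-2 - 4) = 0.480000
L_1(-0.8) = (-0.8 - (-2))/(1 - (-2)) × (-0.8 - 4)/(1 - 4) = 0.640000
L_2(-0.8) = (-0.8 - (-2))/(4 - (-2)) × (-0.8 - 1)/(4 - 1) = -0.120000

P(-0.8) = (-5)×L_0(-0.8) + 6×L_1(-0.8) + 13×L_2(-0.8)
P(-0.8) = -0.120000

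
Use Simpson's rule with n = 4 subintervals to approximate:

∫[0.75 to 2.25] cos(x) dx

f(x) = cos(x)
a = 0.75, b = 2.25, n = 4
h = (b - a)/n = 0.375000

Simpson's rule: (h/3)[f(x₀) + 4f(x₁) + 2f(x₂) + ... + f(xₙ)]

x_0 = 0.7500, f(x_0) = 0.731689, coefficient = 1
x_1 = 1.1250, f(x_1) = 0.431177, coefficient = 4
x_2 = 1.5000, f(x_2) = 0.070737, coefficient = 2
x_3 = 1.8750, f(x_3) = -0.299534, coefficient = 4
x_4 = 2.2500, f(x_4) = -0.628174, coefficient = 1

I ≈ (0.375000/3) × 0.771562 = 0.096445
Exact value: 0.096434
Error: 0.000011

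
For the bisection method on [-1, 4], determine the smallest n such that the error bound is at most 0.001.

We need (b-a)/2^n ≤ 0.001
(4 - (-1))/2^n ≤ 0.001
5/2^n ≤ 0.001
2^n ≥ 5000
n ≥ log₂(5000) = 12.29
n ≥ 13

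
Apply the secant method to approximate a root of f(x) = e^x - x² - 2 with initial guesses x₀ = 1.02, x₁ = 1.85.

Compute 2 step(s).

f(x) = e^x - x² - 2
x₀ = 1.02, x₁ = 1.85

Secant formula: x_{n+1} = x_n - f(x_n)(x_n - x_{n-1})/(f(x_n) - f(x_{n-1}))

Iteration 1:
  f(1.020000) = -0.267205
  f(1.850000) = 0.937320
  x_2 = 1.850000 - 0.937320×(1.850000 - 1.020000)/(0.937320 - (-0.267205))
       = 1.204123
Iteration 2:
  f(1.850000) = 0.937320
  f(1.204123) = -0.116078
  x_3 = 1.204123 - (-0.116078)×(1.204123 - 1.850000)/(-0.116078 - 0.937320)
       = 1.275295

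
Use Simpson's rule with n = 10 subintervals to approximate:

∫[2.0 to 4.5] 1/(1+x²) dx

f(x) = 1/(1+x²)
a = 2.0, b = 4.5, n = 10
h = (b - a)/n = 0.250000

Simpson's rule: (h/3)[f(x₀) + 4f(x₁) + 2f(x₂) + ... + f(xₙ)]

x_0 = 2.0000, f(x_0) = 0.200000, coefficient = 1
x_1 = 2.2500, f(x_1) = 0.164948, coefficient = 4
x_2 = 2.5000, f(x_2) = 0.137931, coefficient = 2
x_3 = 2.7500, f(x_3) = 0.116788, coefficient = 4
x_4 = 3.0000, f(x_4) = 0.100000, coefficient = 2
x_5 = 3.2500, f(x_5) = 0.086486, coefficient = 4
x_6 = 3.5000, f(x_6) = 0.075472, coefficient = 2
x_7 = 3.7500, f(x_7) = 0.066390, coefficient = 4
x_8 = 4.0000, f(x_8) = 0.058824, coefficient = 2
x_9 = 4.2500, f(x_9) = 0.052459, coefficient = 4
x_10 = 4.5000, f(x_10) = 0.047059, coefficient = 1

I ≈ (0.250000/3) × 2.939801 = 0.244983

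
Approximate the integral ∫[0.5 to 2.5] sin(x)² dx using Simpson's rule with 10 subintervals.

f(x) = sin(x)²
a = 0.5, b = 2.5, n = 10
h = (b - a)/n = 0.200000

Simpson's rule: (h/3)[f(x₀) + 4f(x₁) + 2f(x₂) + ... + f(xₙ)]

x_0 = 0.5000, f(x_0) = 0.229849, coefficient = 1
x_1 = 0.7000, f(x_1) = 0.415016, coefficient = 4
x_2 = 0.9000, f(x_2) = 0.613601, coefficient = 2
x_3 = 1.1000, f(x_3) = 0.794251, coefficient = 4
x_4 = 1.3000, f(x_4) = 0.928444, coefficient = 2
x_5 = 1.5000, f(x_5) = 0.994996, coefficient = 4
x_6 = 1.7000, f(x_6) = 0.983399, coefficient = 2
x_7 = 1.9000, f(x_7) = 0.895484, coefficient = 4
x_8 = 2.1000, f(x_8) = 0.745130, coefficient = 2
x_9 = 2.3000, f(x_9) = 0.556076, coefficient = 4
x_10 = 2.5000, f(x_10) = 0.358169, coefficient = 1

I ≈ (0.200000/3) × 21.752461 = 1.450164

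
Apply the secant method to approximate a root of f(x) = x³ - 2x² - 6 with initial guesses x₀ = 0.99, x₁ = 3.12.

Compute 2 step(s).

f(x) = x³ - 2x² - 6
x₀ = 0.99, x₁ = 3.12

Secant formula: x_{n+1} = x_n - f(x_n)(x_n - x_{n-1})/(f(x_n) - f(x_{n-1}))

Iteration 1:
  f(0.990000) = -6.989901
  f(3.120000) = 4.902528
  x_2 = 3.120000 - 4.902528×(3.120000 - 0.990000)/(4.902528 - (-6.989901))
       = 2.241930
Iteration 2:
  f(3.120000) = 4.902528
  f(2.241930) = -4.783999
  x_3 = 2.241930 - (-4.783999)×(2.241930 - 3.120000)/(-4.783999 - 4.902528)
       = 2.675593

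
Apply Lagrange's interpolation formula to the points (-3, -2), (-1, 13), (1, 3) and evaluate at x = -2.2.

Lagrange interpolation formula:
P(x) = Σ yᵢ × Lᵢ(x)
where Lᵢ(x) = Π_{j≠i} (x - xⱼ)/(xᵢ - xⱼ)

L_0(-2.2) = (-2.2 - (-1))/(-3 - (-1)) × (-2.2 - 1)/(-3 - 1) = 0.480000
L_1(-2.2) = (-2.2 - (-3))/(-1 - (-3)) × (-2.2 - 1)/(-1 - 1) = 0.640000
L_2(-2.2) = (-2.2 - (-3))/(1 - (-3)) × (-2.2 - (-1))/(1 - (-1)) = -0.120000

P(-2.2) = (-2)×L_0(-2.2) + 13×L_1(-2.2) + 3×L_2(-2.2)
P(-2.2) = 7.000000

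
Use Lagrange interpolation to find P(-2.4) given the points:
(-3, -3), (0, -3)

Lagrange interpolation formula:
P(x) = Σ yᵢ × Lᵢ(x)
where Lᵢ(x) = Π_{j≠i} (x - xⱼ)/(xᵢ - xⱼ)

L_0(-2.4) = (-2.4 - 0)/(-3 - 0) = 0.800000
L_1(-2.4) = (-2.4 - (-3))/(0 - (-3)) = 0.200000

P(-2.4) = (-3)×L_0(-2.4) + (-3)×L_1(-2.4)
P(-2.4) = -3.000000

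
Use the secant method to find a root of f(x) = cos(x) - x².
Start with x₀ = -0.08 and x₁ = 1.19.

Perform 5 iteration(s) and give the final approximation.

f(x) = cos(x) - x²
x₀ = -0.08, x₁ = 1.19

Secant formula: x_{n+1} = x_n - f(x_n)(x_n - x_{n-1})/(f(x_n) - f(x_{n-1}))

Iteration 1:
  f(-0.080000) = 0.990402
  f(1.190000) = -1.044440
  x_2 = 1.190000 - (-1.044440)×(1.190000 - (-0.080000))/(-1.044440 - 0.990402)
       = 0.538137
Iteration 2:
  f(1.190000) = -1.044440
  f(0.538137) = 0.569074
  x_3 = 0.538137 - 0.569074×(0.538137 - 1.190000)/(0.569074 - (-1.044440))
       = 0.768044
Iteration 3:
  f(0.538137) = 0.569074
  f(0.768044) = 0.129380
  x_4 = 0.768044 - 0.129380×(0.768044 - 0.538137)/(0.129380 - 0.569074)
       = 0.835694
Iteration 4:
  f(0.768044) = 0.129380
  f(0.835694) = -0.027721
  x_5 = 0.835694 - (-0.027721)×(0.835694 - 0.768044)/(-0.027721 - 0.129380)
       = 0.823757
Iteration 5:
  f(0.835694) = -0.027721
  f(0.823757) = 0.000895
  x_6 = 0.823757 - 0.000895×(0.823757 - 0.835694)/(0.000895 - (-0.027721))
       = 0.824130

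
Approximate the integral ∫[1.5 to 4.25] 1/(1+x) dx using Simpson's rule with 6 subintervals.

f(x) = 1/(1+x)
a = 1.5, b = 4.25, n = 6
h = (b - a)/n = 0.458333

Simpson's rule: (h/3)[f(x₀) + 4f(x₁) + 2f(x₂) + ... + f(xₙ)]

x_0 = 1.5000, f(x_0) = 0.400000, coefficient = 1
x_1 = 1.9583, f(x_1) = 0.338028, coefficient = 4
x_2 = 2.4167, f(x_2) = 0.292683, coefficient = 2
x_3 = 2.8750, f(x_3) = 0.258065, coefficient = 4
x_4 = 3.3333, f(x_4) = 0.230769, coefficient = 2
x_5 = 3.7917, f(x_5) = 0.208696, coefficient = 4
x_6 = 4.2500, f(x_6) = 0.190476, coefficient = 1

I ≈ (0.458333/3) × 4.856534 = 0.741970
Exact value: 0.741937
Error: 0.000033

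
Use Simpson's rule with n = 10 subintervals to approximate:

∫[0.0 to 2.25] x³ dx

f(x) = x³
a = 0.0, b = 2.25, n = 10
h = (b - a)/n = 0.225000

Simpson's rule: (h/3)[f(x₀) + 4f(x₁) + 2f(x₂) + ... + f(xₙ)]

x_0 = 0.0000, f(x_0) = 0.000000, coefficient = 1
x_1 = 0.2250, f(x_1) = 0.011391, coefficient = 4
x_2 = 0.4500, f(x_2) = 0.091125, coefficient = 2
x_3 = 0.6750, f(x_3) = 0.307547, coefficient = 4
x_4 = 0.9000, f(x_4) = 0.729000, coefficient = 2
x_5 = 1.1250, f(x_5) = 1.423828, coefficient = 4
x_6 = 1.3500, f(x_6) = 2.460375, coefficient = 2
x_7 = 1.5750, f(x_7) = 3.906984, coefficient = 4
x_8 = 1.8000, f(x_8) = 5.832000, coefficient = 2
x_9 = 2.0250, f(x_9) = 8.303766, coefficient = 4
x_10 = 2.2500, f(x_10) = 11.390625, coefficient = 1

I ≈ (0.225000/3) × 85.429688 = 6.407227
Exact value: 6.407227
Error: 0.000000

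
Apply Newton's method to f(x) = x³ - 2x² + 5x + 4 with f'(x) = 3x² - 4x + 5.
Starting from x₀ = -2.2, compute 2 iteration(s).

f(x) = x³ - 2x² + 5x + 4
f'(x) = 3x² - 4x + 5
x₀ = -2.2

Newton-Raphson formula: x_{n+1} = x_n - f(x_n)/f'(x_n)

Iteration 1:
  f(-2.200000) = -27.328000
  f'(-2.200000) = 28.320000
  x_1 = -2.200000 - (-27.328000)/28.320000 = -1.235028
Iteration 2:
  f(-1.235028) = -7.109513
  f'(-1.235028) = 14.515997
  x_2 = -1.235028 - (-7.109513)/14.515997 = -0.745257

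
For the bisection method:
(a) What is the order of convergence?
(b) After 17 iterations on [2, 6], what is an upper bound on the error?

(a) Bisection has linear (order 1) convergence; the error is halved each step.

(b) Error bound = (b-a)/2^n = (6 - 2)/2^{17}
    = 4/2^{17}

(a) 1 (linear); (b) error ≤ 3.05e-05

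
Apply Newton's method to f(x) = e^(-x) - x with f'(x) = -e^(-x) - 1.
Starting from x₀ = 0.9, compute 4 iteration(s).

f(x) = e^(-x) - x
f'(x) = -e^(-x) - 1
x₀ = 0.9

Newton-Raphson formula: x_{n+1} = x_n - f(x_n)/f'(x_n)

Iteration 1:
  f(0.900000) = -0.493430
  f'(0.900000) = -1.406570
  x_1 = 0.900000 - (-0.493430)/(-1.406570) = 0.549196
Iteration 2:
  f(0.549196) = 0.028218
  f'(0.549196) = -1.577414
  x_2 = 0.549196 - 0.028218/(-1.577414) = 0.567085
Iteration 3:
  f(0.567085) = 0.000092
  f'(0.567085) = -1.567177
  x_3 = 0.567085 - 0.000092/(-1.567177) = 0.567143
Iteration 4:
  f(0.567143) = 0.000000
  f'(0.567143) = -1.567143
  x_4 = 0.567143 - 0.000000/(-1.567143) = 0.567143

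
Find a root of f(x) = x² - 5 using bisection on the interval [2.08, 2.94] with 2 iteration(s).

f(x) = x² - 5
Initial interval: [2.08, 2.94]

Iteration 1:
  c_1 = (2.080000 + 2.940000)/2 = 2.510000
  f(c_1) = f(2.510000) = 1.300100
  f(a) × f(c) < 0, new interval: [2.080000, 2.510000]
Iteration 2:
  c_2 = (2.080000 + 2.510000)/2 = 2.295000
  f(c_2) = f(2.295000) = 0.267025
  f(a) × f(c) < 0, new interval: [2.080000, 2.295000]

After 2 iteration(s), the approximation is c_2 = 2.295000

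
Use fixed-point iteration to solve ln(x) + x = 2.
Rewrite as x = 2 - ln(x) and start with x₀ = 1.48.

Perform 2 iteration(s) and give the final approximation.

Equation: ln(x) + x = 2
Fixed-point form: x = 2 - ln(x)
x₀ = 1.48

x_1 = g(1.480000) = 1.607958
x_2 = g(1.607958) = 1.525035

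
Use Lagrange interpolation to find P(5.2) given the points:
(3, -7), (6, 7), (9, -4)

Lagrange interpolation formula:
P(x) = Σ yᵢ × Lᵢ(x)
where Lᵢ(x) = Π_{j≠i} (x - xⱼ)/(xᵢ - xⱼ)

L_0(5.2) = (5.2 - 6)/(3 - 6) × (5.2 - 9)/(3 - 9) = 0.168889
L_1(5.2) = (5.2 - 3)/(6 - 3) × (5.2 - 9)/(6 - 9) = 0.928889
L_2(5.2) = (5.2 - 3)/(9 - 3) × (5.2 - 6)/(9 - 6) = -0.097778

P(5.2) = (-7)×L_0(5.2) + 7×L_1(5.2) + (-4)×L_2(5.2)
P(5.2) = 5.711111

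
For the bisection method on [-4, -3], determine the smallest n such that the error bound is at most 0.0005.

We need (b-a)/2^n ≤ 0.0005
(-3 - (-4))/2^n ≤ 0.0005
1/2^n ≤ 0.0005
2^n ≥ 2000
n ≥ log₂(2000) = 10.97
n ≥ 11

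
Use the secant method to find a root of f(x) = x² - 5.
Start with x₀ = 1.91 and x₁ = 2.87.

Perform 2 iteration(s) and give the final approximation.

f(x) = x² - 5
x₀ = 1.91, x₁ = 2.87

Secant formula: x_{n+1} = x_n - f(x_n)(x_n - x_{n-1})/(f(x_n) - f(x_{n-1}))

Iteration 1:
  f(1.910000) = -1.351900
  f(2.870000) = 3.236900
  x_2 = 2.870000 - 3.236900×(2.870000 - 1.910000)/(3.236900 - (-1.351900))
       = 2.192824
Iteration 2:
  f(2.870000) = 3.236900
  f(2.192824) = -0.191522
  x_3 = 2.192824 - (-0.191522)×(2.192824 - 2.870000)/(-0.191522 - 3.236900)
       = 2.230653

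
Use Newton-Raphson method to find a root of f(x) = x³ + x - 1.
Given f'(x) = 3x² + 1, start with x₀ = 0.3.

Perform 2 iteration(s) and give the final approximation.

f(x) = x³ + x - 1
f'(x) = 3x² + 1
x₀ = 0.3

Newton-Raphson formula: x_{n+1} = x_n - f(x_n)/f'(x_n)

Iteration 1:
  f(0.300000) = -0.673000
  f'(0.300000) = 1.270000
  x_1 = 0.300000 - (-0.673000)/1.270000 = 0.829921
Iteration 2:
  f(0.829921) = 0.401546
  f'(0.829921) = 3.066308
  x_2 = 0.829921 - 0.401546/3.066308 = 0.698967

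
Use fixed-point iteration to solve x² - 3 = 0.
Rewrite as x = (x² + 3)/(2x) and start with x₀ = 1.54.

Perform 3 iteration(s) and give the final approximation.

Equation: x² - 3 = 0
Fixed-point form: x = (x² + 3)/(2x)
x₀ = 1.54

x_1 = g(1.540000) = 1.744026
x_2 = g(1.744026) = 1.732092
x_3 = g(1.732092) = 1.732051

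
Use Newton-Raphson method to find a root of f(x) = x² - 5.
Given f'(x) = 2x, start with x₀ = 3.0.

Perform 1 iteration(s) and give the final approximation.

f(x) = x² - 5
f'(x) = 2x
x₀ = 3.0

Newton-Raphson formula: x_{n+1} = x_n - f(x_n)/f'(x_n)

Iteration 1:
  f(3.000000) = 4.000000
  f'(3.000000) = 6.000000
  x_1 = 3.000000 - 4.000000/6.000000 = 2.333333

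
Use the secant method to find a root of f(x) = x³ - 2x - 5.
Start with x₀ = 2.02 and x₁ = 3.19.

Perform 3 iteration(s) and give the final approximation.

f(x) = x³ - 2x - 5
x₀ = 2.02, x₁ = 3.19

Secant formula: x_{n+1} = x_n - f(x_n)(x_n - x_{n-1})/(f(x_n) - f(x_{n-1}))

Iteration 1:
  f(2.020000) = -0.797592
  f(3.190000) = 21.081759
  x_2 = 3.190000 - 21.081759×(3.190000 - 2.020000)/(21.081759 - (-0.797592))
       = 2.062651
Iteration 2:
  f(3.190000) = 21.081759
  f(2.062651) = -0.349690
  x_3 = 2.062651 - (-0.349690)×(2.062651 - 3.190000)/(-0.349690 - 21.081759)
       = 2.081046
Iteration 3:
  f(2.062651) = -0.349690
  f(2.081046) = -0.149598
  x_4 = 2.081046 - (-0.149598)×(2.081046 - 2.062651)/(-0.149598 - (-0.349690))
       = 2.094799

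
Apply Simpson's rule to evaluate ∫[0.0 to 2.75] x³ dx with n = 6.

f(x) = x³
a = 0.0, b = 2.75, n = 6
h = (b - a)/n = 0.458333

Simpson's rule: (h/3)[f(x₀) + 4f(x₁) + 2f(x₂) + ... + f(xₙ)]

x_0 = 0.0000, f(x_0) = 0.000000, coefficient = 1
x_1 = 0.4583, f(x_1) = 0.096282, coefficient = 4
x_2 = 0.9167, f(x_2) = 0.770255, coefficient = 2
x_3 = 1.3750, f(x_3) = 2.599609, coefficient = 4
x_4 = 1.8333, f(x_4) = 6.162037, coefficient = 2
x_5 = 2.2917, f(x_5) = 12.035229, coefficient = 4
x_6 = 2.7500, f(x_6) = 20.796875, coefficient = 1

I ≈ (0.458333/3) × 93.585937 = 14.297852
Exact value: 14.297852
Error: 0.000000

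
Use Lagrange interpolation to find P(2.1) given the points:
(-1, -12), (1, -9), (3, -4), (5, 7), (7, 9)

Lagrange interpolation formula:
P(x) = Σ yᵢ × Lᵢ(x)
where Lᵢ(x) = Π_{j≠i} (x - xⱼ)/(xᵢ - xⱼ)

L_0(2.1) = (2.1 - 1)/(-1 - 1) × (2.1 - 3)/(-1 - 3) × (2.1 - 5)/(-1 - 5) × (2.1 - 7)/(-1 - 7) = -0.036635
L_1(2.1) = (2.1 - (-1))/(1 - (-1)) × (2.1 - 3)/(1 - 3) × (2.1 - 5)/(1 - 5) × (2.1 - 7)/(1 - 7) = 0.412978
L_2(2.1) = (2.1 - (-1))/(3 - (-1)) × (2.1 - 1)/(3 - 1) × (2.1 - 5)/(3 - 5) × (2.1 - 7)/(3 - 7) = 0.757127
L_3(2.1) = (2.1 - (-1))/(5 - (-1)) × (2.1 - 1)/(5 - 1) × (2.1 - 3)/(5 - 3) × (2.1 - 7)/(5 - 7) = -0.156647
L_4(2.1) = (2.1 - (-1))/(7 - (-1)) × (2.1 - 1)/(7 - 1) × (2.1 - 3)/(7 - 3) × (2.1 - 5)/(7 - 5) = 0.023177

P(2.1) = (-12)×L_0(2.1) + (-9)×L_1(2.1) + (-4)×L_2(2.1) + 7×L_3(2.1) + 9×L_4(2.1)
P(2.1) = -7.193620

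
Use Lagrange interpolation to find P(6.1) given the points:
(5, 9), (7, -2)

Lagrange interpolation formula:
P(x) = Σ yᵢ × Lᵢ(x)
where Lᵢ(x) = Π_{j≠i} (x - xⱼ)/(xᵢ - xⱼ)

L_0(6.1) = (6.1 - 7)/(5 - 7) = 0.450000
L_1(6.1) = (6.1 - 5)/(7 - 5) = 0.550000

P(6.1) = 9×L_0(6.1) + (-2)×L_1(6.1)
P(6.1) = 2.950000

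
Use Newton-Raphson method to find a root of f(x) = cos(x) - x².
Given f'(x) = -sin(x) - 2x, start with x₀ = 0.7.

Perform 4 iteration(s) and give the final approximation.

f(x) = cos(x) - x²
f'(x) = -sin(x) - 2x
x₀ = 0.7

Newton-Raphson formula: x_{n+1} = x_n - f(x_n)/f'(x_n)

Iteration 1:
  f(0.700000) = 0.274842
  f'(0.700000) = -2.044218
  x_1 = 0.700000 - 0.274842/(-2.044218) = 0.834449
Iteration 2:
  f(0.834449) = -0.024718
  f'(0.834449) = -2.409823
  x_2 = 0.834449 - (-0.024718)/(-2.409823) = 0.824191
Iteration 3:
  f(0.824191) = -0.000141
  f'(0.824191) = -2.382382
  x_3 = 0.824191 - (-0.000141)/(-2.382382) = 0.824132
Iteration 4:
  f(0.824132) = 0.000000
  f'(0.824132) = -2.382223
  x_4 = 0.824132 - 0.000000/(-2.382223) = 0.824132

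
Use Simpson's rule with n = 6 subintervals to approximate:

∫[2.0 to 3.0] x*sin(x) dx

f(x) = x*sin(x)
a = 2.0, b = 3.0, n = 6
h = (b - a)/n = 0.166667

Simpson's rule: (h/3)[f(x₀) + 4f(x₁) + 2f(x₂) + ... + f(xₙ)]

x_0 = 2.0000, f(x_0) = 1.818595, coefficient = 1
x_1 = 2.1667, f(x_1) = 1.793264, coefficient = 4
x_2 = 2.3333, f(x_2) = 1.687200, coefficient = 2
x_3 = 2.5000, f(x_3) = 1.496180, coefficient = 4
x_4 = 2.6667, f(x_4) = 1.219394, coefficient = 2
x_5 = 2.8333, f(x_5) = 0.859635, coefficient = 4
x_6 = 3.0000, f(x_6) = 0.423360, coefficient = 1

I ≈ (0.166667/3) × 24.651459 = 1.369526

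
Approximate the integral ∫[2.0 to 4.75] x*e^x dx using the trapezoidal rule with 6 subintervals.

f(x) = x*e^x
a = 2.0, b = 4.75, n = 6
h = (b - a)/n = 0.458333

Trapezoidal rule: (h/2)[f(x₀) + 2f(x₁) + 2f(x₂) + ... + f(xₙ)]

x_0 = 2.0000, f(x_0) = 14.778112, coefficient = 1
x_1 = 2.4583, f(x_1) = 28.726411, coefficient = 2
x_2 = 2.9167, f(x_2) = 53.898793, coefficient = 2
x_3 = 3.3750, f(x_3) = 98.631958, coefficient = 2
x_4 = 3.8333, f(x_4) = 177.162622, coefficient = 2
x_5 = 4.2917, f(x_5) = 313.670109, coefficient = 2
x_6 = 4.7500, f(x_6) = 549.025352, coefficient = 1

I ≈ (0.458333/2) × 1907.983249 = 437.246161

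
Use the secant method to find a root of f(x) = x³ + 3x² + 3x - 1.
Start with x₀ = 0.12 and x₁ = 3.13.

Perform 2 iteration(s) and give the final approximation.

f(x) = x³ + 3x² + 3x - 1
x₀ = 0.12, x₁ = 3.13

Secant formula: x_{n+1} = x_n - f(x_n)(x_n - x_{n-1})/(f(x_n) - f(x_{n-1}))

Iteration 1:
  f(0.120000) = -0.595072
  f(3.130000) = 68.444997
  x_2 = 3.130000 - 68.444997×(3.130000 - 0.120000)/(68.444997 - (-0.595072))
       = 0.145944
Iteration 2:
  f(3.130000) = 68.444997
  f(0.145944) = -0.495161
  x_3 = 0.145944 - (-0.495161)×(0.145944 - 3.130000)/(-0.495161 - 68.444997)
       = 0.167377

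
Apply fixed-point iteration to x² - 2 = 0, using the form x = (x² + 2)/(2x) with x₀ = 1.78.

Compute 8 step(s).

Equation: x² - 2 = 0
Fixed-point form: x = (x² + 2)/(2x)
x₀ = 1.78

x_1 = g(1.780000) = 1.451798
x_2 = g(1.451798) = 1.414700
x_3 = g(1.414700) = 1.414214
x_4 = g(1.414214) = 1.414214
x_5 = g(1.414214) = 1.414214
x_6 = g(1.414214) = 1.414214
x_7 = g(1.414214) = 1.414214
x_8 = g(1.414214) = 1.414214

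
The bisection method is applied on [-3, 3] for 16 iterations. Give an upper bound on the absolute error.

Bisection error bound: |error| ≤ (b-a)/2^n
|error| ≤ (3 - (-3))/2^16 = 6/2^16
|error| ≤ 0.0000915527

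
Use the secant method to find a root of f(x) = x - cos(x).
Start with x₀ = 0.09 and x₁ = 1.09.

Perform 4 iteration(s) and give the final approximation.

f(x) = x - cos(x)
x₀ = 0.09, x₁ = 1.09

Secant formula: x_{n+1} = x_n - f(x_n)(x_n - x_{n-1})/(f(x_n) - f(x_{n-1}))

Iteration 1:
  f(0.090000) = -0.905953
  f(1.090000) = 0.627515
  x_2 = 1.090000 - 0.627515×(1.090000 - 0.090000)/(0.627515 - (-0.905953))
       = 0.680787
Iteration 2:
  f(1.090000) = 0.627515
  f(0.680787) = -0.096290
  x_3 = 0.680787 - (-0.096290)×(0.680787 - 1.090000)/(-0.096290 - 0.627515)
       = 0.735226
Iteration 3:
  f(0.680787) = -0.096290
  f(0.735226) = -0.006453
  x_4 = 0.735226 - (-0.006453)×(0.735226 - 0.680787)/(-0.006453 - (-0.096290))
       = 0.739136
Iteration 4:
  f(0.735226) = -0.006453
  f(0.739136) = 0.000086
  x_5 = 0.739136 - 0.000086×(0.739136 - 0.735226)/(0.000086 - (-0.006453))
       = 0.739085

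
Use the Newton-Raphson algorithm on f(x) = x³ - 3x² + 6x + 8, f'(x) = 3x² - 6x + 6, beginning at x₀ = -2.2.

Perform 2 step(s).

f(x) = x³ - 3x² + 6x + 8
f'(x) = 3x² - 6x + 6
x₀ = -2.2

Newton-Raphson formula: x_{n+1} = x_n - f(x_n)/f'(x_n)

Iteration 1:
  f(-2.200000) = -30.368000
  f'(-2.200000) = 33.720000
  x_1 = -2.200000 - (-30.368000)/33.720000 = -1.299407
Iteration 2:
  f(-1.299407) = -7.055810
  f'(-1.299407) = 18.861816
  x_2 = -1.299407 - (-7.055810)/18.861816 = -0.925328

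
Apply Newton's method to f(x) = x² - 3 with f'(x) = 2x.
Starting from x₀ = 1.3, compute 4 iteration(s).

f(x) = x² - 3
f'(x) = 2x
x₀ = 1.3

Newton-Raphson formula: x_{n+1} = x_n - f(x_n)/f'(x_n)

Iteration 1:
  f(1.300000) = -1.310000
  f'(1.300000) = 2.600000
  x_1 = 1.300000 - (-1.310000)/2.600000 = 1.803846
Iteration 2:
  f(1.803846) = 0.253861
  f'(1.803846) = 3.607692
  x_2 = 1.803846 - 0.253861/3.607692 = 1.733480
Iteration 3:
  f(1.733480) = 0.004951
  f'(1.733480) = 3.466959
  x_3 = 1.733480 - 0.004951/3.466959 = 1.732051
Iteration 4:
  f(1.732051) = 0.000002
  f'(1.732051) = 3.464103
  x_4 = 1.732051 - 0.000002/3.464103 = 1.732051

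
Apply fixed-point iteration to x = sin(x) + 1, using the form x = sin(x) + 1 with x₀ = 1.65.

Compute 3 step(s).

Equation: x = sin(x) + 1
Fixed-point form: x = sin(x) + 1
x₀ = 1.65

x_1 = g(1.650000) = 1.996865
x_2 = g(1.996865) = 1.910598
x_3 = g(1.910598) = 1.942821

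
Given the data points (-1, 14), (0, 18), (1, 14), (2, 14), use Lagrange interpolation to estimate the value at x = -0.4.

Lagrange interpolation formula:
P(x) = Σ yᵢ × Lᵢ(x)
where Lᵢ(x) = Π_{j≠i} (x - xⱼ)/(xᵢ - xⱼ)

L_0(-0.4) = (-0.4 - 0)/(-1 - 0) × (-0.4 - 1)/(-1 - 1) × (-0.4 - 2)/(-1 - 2) = 0.224000
L_1(-0.4) = (-0.4 - (-1))/(0 - (-1)) × (-0.4 - 1)/(0 - 1) × (-0.4 - 2)/(0 - 2) = 1.008000
L_2(-0.4) = (-0.4 - (-1))/(1 - (-1)) × (-0.4 - 0)/(1 - 0) × (-0.4 - 2)/(1 - 2) = -0.288000
L_3(-0.4) = (-0.4 - (-1))/(2 - (-1)) × (-0.4 - 0)/(2 - 0) × (-0.4 - 1)/(2 - 1) = 0.056000

P(-0.4) = 14×L_0(-0.4) + 18×L_1(-0.4) + 14×L_2(-0.4) + 14×L_3(-0.4)
P(-0.4) = 18.032000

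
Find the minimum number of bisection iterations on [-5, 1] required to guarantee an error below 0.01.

We need (b-a)/2^n ≤ 0.01
(1 - (-5))/2^n ≤ 0.01
6/2^n ≤ 0.01
2^n ≥ 600
n ≥ log₂(600) = 9.23
n ≥ 10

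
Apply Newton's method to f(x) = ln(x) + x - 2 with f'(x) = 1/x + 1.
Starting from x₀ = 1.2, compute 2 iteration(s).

f(x) = ln(x) + x - 2
f'(x) = 1/x + 1
x₀ = 1.2

Newton-Raphson formula: x_{n+1} = x_n - f(x_n)/f'(x_n)

Iteration 1:
  f(1.200000) = -0.617678
  f'(1.200000) = 1.833333
  x_1 = 1.200000 - (-0.617678)/1.833333 = 1.536916
Iteration 2:
  f(1.536916) = -0.033307
  f'(1.536916) = 1.650654
  x_2 = 1.536916 - (-0.033307)/1.650654 = 1.557094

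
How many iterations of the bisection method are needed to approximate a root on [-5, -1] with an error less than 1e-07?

We need (b-a)/2^n ≤ 1e-07
(-1 - (-5))/2^n ≤ 1e-07
4/2^n ≤ 1e-07
2^n ≥ 40000000
n ≥ log₂(40000000) = 25.25
n ≥ 26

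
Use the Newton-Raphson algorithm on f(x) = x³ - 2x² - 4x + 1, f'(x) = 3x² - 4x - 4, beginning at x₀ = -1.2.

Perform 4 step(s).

f(x) = x³ - 2x² - 4x + 1
f'(x) = 3x² - 4x - 4
x₀ = -1.2

Newton-Raphson formula: x_{n+1} = x_n - f(x_n)/f'(x_n)

Iteration 1:
  f(-1.200000) = 1.192000
  f'(-1.200000) = 5.120000
  x_1 = -1.200000 - 1.192000/5.120000 = -1.432812
Iteration 2:
  f(-1.432812) = -0.316148
  f'(-1.432812) = 7.890105
  x_2 = -1.432812 - (-0.316148)/7.890105 = -1.392744
Iteration 3:
  f(-1.392744) = -0.010048
  f'(-1.392744) = 7.390178
  x_3 = -1.392744 - (-0.010048)/7.390178 = -1.391384
Iteration 4:
  f(-1.391384) = -0.000011
  f'(-1.391384) = 7.373383
  x_4 = -1.391384 - (-0.000011)/7.373383 = -1.391382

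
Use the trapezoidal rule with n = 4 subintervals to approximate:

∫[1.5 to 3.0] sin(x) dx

f(x) = sin(x)
a = 1.5, b = 3.0, n = 4
h = (b - a)/n = 0.375000

Trapezoidal rule: (h/2)[f(x₀) + 2f(x₁) + 2f(x₂) + ... + f(xₙ)]

x_0 = 1.5000, f(x_0) = 0.997495, coefficient = 1
x_1 = 1.8750, f(x_1) = 0.954086, coefficient = 2
x_2 = 2.2500, f(x_2) = 0.778073, coefficient = 2
x_3 = 2.6250, f(x_3) = 0.493920, coefficient = 2
x_4 = 3.0000, f(x_4) = 0.141120, coefficient = 1

I ≈ (0.375000/2) × 5.590774 = 1.048270
Exact value: 1.060730
Error: 0.012460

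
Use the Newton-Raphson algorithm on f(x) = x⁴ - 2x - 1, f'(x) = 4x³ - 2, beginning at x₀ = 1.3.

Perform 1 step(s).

f(x) = x⁴ - 2x - 1
f'(x) = 4x³ - 2
x₀ = 1.3

Newton-Raphson formula: x_{n+1} = x_n - f(x_n)/f'(x_n)

Iteration 1:
  f(1.300000) = -0.743900
  f'(1.300000) = 6.788000
  x_1 = 1.300000 - (-0.743900)/6.788000 = 1.409590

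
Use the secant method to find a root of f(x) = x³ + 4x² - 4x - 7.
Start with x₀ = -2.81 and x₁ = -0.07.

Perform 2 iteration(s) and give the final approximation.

f(x) = x³ + 4x² - 4x - 7
x₀ = -2.81, x₁ = -0.07

Secant formula: x_{n+1} = x_n - f(x_n)(x_n - x_{n-1})/(f(x_n) - f(x_{n-1}))

Iteration 1:
  f(-2.810000) = 13.636359
  f(-0.070000) = -6.700743
  x_2 = -0.070000 - (-6.700743)×(-0.070000 - (-2.810000))/(-6.700743 - 13.636359)
       = -0.972785
Iteration 2:
  f(-0.070000) = -6.700743
  f(-0.972785) = -0.244172
  x_3 = -0.972785 - (-0.244172)×(-0.972785 - (-0.070000))/(-0.244172 - (-6.700743))
       = -1.006926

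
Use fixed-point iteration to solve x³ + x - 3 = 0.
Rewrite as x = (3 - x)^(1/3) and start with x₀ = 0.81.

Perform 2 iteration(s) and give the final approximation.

Equation: x³ + x - 3 = 0
Fixed-point form: x = (3 - x)^(1/3)
x₀ = 0.81

x_1 = g(0.810000) = 1.298618
x_2 = g(1.298618) = 1.193807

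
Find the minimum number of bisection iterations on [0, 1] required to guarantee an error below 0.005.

We need (b-a)/2^n ≤ 0.005
(1 - 0)/2^n ≤ 0.005
1/2^n ≤ 0.005
2^n ≥ 200
n ≥ log₂(200) = 7.64
n ≥ 8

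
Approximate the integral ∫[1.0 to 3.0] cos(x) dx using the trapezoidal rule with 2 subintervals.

f(x) = cos(x)
a = 1.0, b = 3.0, n = 2
h = (b - a)/n = 1.000000

Trapezoidal rule: (h/2)[f(x₀) + 2f(x₁) + 2f(x₂) + ... + f(xₙ)]

x_0 = 1.0000, f(x_0) = 0.540302, coefficient = 1
x_1 = 2.0000, f(x_1) = -0.416147, coefficient = 2
x_2 = 3.0000, f(x_2) = -0.989992, coefficient = 1

I ≈ (1.000000/2) × -1.281984 = -0.640992
Exact value: -0.700351
Error: 0.059359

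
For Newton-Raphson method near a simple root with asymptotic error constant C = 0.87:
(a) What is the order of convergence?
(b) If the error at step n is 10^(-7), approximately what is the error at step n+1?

(a) Newton-Raphson has quadratic (order 2) convergence near simple roots.
    This means |e_{n+1}| ≈ C|e_n|².

(b) With |e_n| = 10^(-7) and C = 0.87:
    |e_{n+1}| ≈ 0.87 × (10^(-7))² = 0.87 × 10^(-14)

(a) 2 (quadratic); (b) |e_{n+1}| ≈ 8.700e-15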